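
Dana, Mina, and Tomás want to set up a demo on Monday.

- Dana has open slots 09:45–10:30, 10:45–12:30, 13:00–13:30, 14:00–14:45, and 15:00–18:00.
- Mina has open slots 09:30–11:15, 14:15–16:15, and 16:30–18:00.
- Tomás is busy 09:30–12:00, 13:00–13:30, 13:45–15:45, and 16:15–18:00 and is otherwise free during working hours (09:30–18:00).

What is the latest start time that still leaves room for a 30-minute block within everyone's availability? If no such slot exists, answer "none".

Tomás free within 09:30–18:00: 12:00–13:00, 13:30–13:45, 15:45–16:15.
Dana ∩ Mina: 09:45–10:30, 10:45–11:15, 14:15–14:45, 15:00–16:15, 16:30–18:00.
Dana ∩ Mina ∩ Tomás: 15:45–16:15.
Windows ≥ 30 min: 15:45–16:15.
Latest start in the last window 15:45–16:15 is 16:15 − 30 min = 15:45.

15:45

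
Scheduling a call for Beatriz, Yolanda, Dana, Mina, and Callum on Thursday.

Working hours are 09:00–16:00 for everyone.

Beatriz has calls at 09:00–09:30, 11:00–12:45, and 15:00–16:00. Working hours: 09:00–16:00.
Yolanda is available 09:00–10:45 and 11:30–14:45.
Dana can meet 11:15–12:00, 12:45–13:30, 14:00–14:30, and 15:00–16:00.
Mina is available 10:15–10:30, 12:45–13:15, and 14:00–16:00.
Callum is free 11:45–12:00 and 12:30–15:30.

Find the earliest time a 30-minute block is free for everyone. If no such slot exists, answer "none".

12:45

Beatriz free within 09:00–16:00: 09:30–11:00, 12:45–15:00.
Beatriz ∩ Yolanda: 09:30–10:45, 12:45–14:45.
Beatriz ∩ Yolanda ∩ Dana: 12:45–13:30, 14:00–14:30.
Beatriz ∩ Yolanda ∩ Dana ∩ Mina: 12:45–13:15, 14:00–14:30.
Beatriz ∩ Yolanda ∩ Dana ∩ Mina ∩ Callum: 12:45–13:15, 14:00–14:30.
Windows ≥ 30 min: 12:45–13:15, 14:00–14:30.
Earliest such window starts at 12:45.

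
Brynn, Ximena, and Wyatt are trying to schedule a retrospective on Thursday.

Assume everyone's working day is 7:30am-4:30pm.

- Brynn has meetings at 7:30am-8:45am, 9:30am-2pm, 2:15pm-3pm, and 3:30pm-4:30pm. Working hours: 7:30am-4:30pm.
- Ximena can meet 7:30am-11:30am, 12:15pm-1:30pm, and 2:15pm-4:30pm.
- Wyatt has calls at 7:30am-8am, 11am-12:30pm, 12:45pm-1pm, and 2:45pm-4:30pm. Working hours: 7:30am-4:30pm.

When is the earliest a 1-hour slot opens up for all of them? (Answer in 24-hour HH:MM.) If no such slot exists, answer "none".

none

Brynn free within 07:30–16:30: 08:45–09:30, 14:00–14:15, 15:00–15:30.
Wyatt free within 07:30–16:30: 08:00–11:00, 12:30–12:45, 13:00–14:45.
Brynn ∩ Ximena: 08:45–09:30, 15:00–15:30.
Brynn ∩ Ximena ∩ Wyatt: 08:45–09:30.
Windows ≥ 60 min: (none).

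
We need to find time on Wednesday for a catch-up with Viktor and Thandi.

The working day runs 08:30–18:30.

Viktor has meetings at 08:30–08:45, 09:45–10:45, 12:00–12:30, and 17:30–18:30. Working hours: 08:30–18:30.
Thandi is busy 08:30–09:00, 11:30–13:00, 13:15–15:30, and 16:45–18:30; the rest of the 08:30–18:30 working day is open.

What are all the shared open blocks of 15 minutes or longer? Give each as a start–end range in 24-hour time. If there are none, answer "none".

Viktor free within 08:30–18:30: 08:45–09:45, 10:45–12:00, 12:30–17:30.
Thandi free within 08:30–18:30: 09:00–11:30, 13:00–13:15, 15:30–16:45.
Viktor ∩ Thandi: 09:00–09:45, 10:45–11:30, 13:00–13:15, 15:30–16:45.
Windows ≥ 15 min: 09:00–09:45, 10:45–11:30, 13:00–13:15, 15:30–16:45.

09:00–09:45, 10:45–11:30, 13:00–13:15, 15:30–16:45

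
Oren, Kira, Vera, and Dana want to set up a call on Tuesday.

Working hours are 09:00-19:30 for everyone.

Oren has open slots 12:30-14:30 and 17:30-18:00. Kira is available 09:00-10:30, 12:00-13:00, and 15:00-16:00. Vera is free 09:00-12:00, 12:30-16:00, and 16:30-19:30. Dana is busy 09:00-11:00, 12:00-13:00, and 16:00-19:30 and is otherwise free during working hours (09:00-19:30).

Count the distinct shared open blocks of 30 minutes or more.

0

Dana free within 09:00–19:30: 11:00–12:00, 13:00–16:00.
Oren ∩ Kira: 12:30–13:00.
Oren ∩ Kira ∩ Vera: 12:30–13:00.
Oren ∩ Kira ∩ Vera ∩ Dana: (none).
Windows ≥ 30 min: (none).
That's 0 windows.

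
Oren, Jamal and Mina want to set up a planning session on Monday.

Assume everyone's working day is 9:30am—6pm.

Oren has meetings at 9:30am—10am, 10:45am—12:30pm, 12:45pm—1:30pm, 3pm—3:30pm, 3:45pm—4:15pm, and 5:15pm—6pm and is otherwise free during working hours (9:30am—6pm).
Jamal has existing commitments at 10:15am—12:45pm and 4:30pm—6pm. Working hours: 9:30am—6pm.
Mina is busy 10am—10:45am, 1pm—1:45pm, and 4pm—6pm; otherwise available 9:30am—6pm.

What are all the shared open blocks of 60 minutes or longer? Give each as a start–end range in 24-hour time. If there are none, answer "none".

Oren free within 09:30–18:00: 10:00–10:45, 12:30–12:45, 13:30–15:00, 15:30–15:45, 16:15–17:15.
Jamal free within 09:30–18:00: 09:30–10:15, 12:45–16:30.
Mina free within 09:30–18:00: 09:30–10:00, 10:45–13:00, 13:45–16:00.
Oren ∩ Jamal: 10:00–10:15, 13:30–15:00, 15:30–15:45, 16:15–16:30.
Oren ∩ Jamal ∩ Mina: 13:45–15:00, 15:30–15:45.
Windows ≥ 60 min: 13:45–15:00.

13:45–15:00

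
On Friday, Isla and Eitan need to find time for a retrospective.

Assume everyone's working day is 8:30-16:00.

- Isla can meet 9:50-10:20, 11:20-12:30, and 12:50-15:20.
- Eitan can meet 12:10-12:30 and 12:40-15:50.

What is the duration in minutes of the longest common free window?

Isla ∩ Eitan: 12:10–12:30, 12:50–15:20.
Common window lengths: 20, 150 min; longest is 150.

150 minutes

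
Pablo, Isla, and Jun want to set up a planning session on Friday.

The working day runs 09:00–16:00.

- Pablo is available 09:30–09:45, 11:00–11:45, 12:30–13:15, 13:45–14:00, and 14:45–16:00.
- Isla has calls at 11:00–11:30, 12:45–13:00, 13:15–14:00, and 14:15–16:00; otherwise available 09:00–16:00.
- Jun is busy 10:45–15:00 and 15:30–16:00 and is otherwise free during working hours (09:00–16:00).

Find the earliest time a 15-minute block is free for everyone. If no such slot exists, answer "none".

09:30

Isla free within 09:00–16:00: 09:00–11:00, 11:30–12:45, 13:00–13:15, 14:00–14:15.
Jun free within 09:00–16:00: 09:00–10:45, 15:00–15:30.
Pablo ∩ Isla: 09:30–09:45, 11:30–11:45, 12:30–12:45, 13:00–13:15.
Pablo ∩ Isla ∩ Jun: 09:30–09:45.
Windows ≥ 15 min: 09:30–09:45.
Earliest such window starts at 09:30.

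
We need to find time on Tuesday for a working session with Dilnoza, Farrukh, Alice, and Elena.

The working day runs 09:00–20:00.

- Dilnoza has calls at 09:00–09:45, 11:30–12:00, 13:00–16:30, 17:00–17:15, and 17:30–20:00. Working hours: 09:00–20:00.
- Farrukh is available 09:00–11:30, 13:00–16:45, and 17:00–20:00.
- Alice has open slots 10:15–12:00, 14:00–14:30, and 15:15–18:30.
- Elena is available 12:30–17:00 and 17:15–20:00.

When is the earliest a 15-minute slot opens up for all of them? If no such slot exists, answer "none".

Dilnoza free within 09:00–20:00: 09:45–11:30, 12:00–13:00, 16:30–17:00, 17:15–17:30.
Dilnoza ∩ Farrukh: 09:45–11:30, 16:30–16:45, 17:15–17:30.
Dilnoza ∩ Farrukh ∩ Alice: 10:15–11:30, 16:30–16:45, 17:15–17:30.
Dilnoza ∩ Farrukh ∩ Alice ∩ Elena: 16:30–16:45, 17:15–17:30.
Windows ≥ 15 min: 16:30–16:45, 17:15–17:30.
Earliest such window starts at 16:30.

16:30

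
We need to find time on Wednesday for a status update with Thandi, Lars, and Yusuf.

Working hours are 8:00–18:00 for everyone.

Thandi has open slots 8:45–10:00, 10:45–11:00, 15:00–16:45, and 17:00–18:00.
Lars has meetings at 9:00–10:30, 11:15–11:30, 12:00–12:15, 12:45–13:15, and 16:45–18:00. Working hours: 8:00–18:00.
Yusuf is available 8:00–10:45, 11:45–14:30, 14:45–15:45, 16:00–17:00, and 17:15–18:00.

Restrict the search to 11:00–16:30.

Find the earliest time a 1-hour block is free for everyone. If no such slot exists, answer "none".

none

Lars free within 08:00–18:00: 08:00–09:00, 10:30–11:15, 11:30–12:00, 12:15–12:45, 13:15–16:45.
Thandi ∩ Lars: 08:45–09:00, 10:45–11:00, 15:00–16:45.
Thandi ∩ Lars ∩ Yusuf: 08:45–09:00, 15:00–15:45, 16:00–16:45.
Restricted to 11:00–16:30: 15:00–15:45, 16:00–16:30.
Windows ≥ 60 min: (none).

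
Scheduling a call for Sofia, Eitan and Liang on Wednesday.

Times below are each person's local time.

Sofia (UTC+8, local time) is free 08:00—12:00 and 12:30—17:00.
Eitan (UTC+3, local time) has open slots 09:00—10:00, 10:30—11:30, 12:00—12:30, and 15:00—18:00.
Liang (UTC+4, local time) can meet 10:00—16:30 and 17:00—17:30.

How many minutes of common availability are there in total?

Sofia → UTC: 00:00–04:00, 04:30–09:00.
Eitan → UTC: 06:00–07:00, 07:30–08:30, 09:00–09:30, 12:00–15:00.
Liang → UTC: 06:00–12:30, 13:00–13:30.
Sofia ∩ Eitan: 06:00–07:00, 07:30–08:30.
Sofia ∩ Eitan ∩ Liang: 06:00–07:00, 07:30–08:30.
Total common minutes: 60 + 60 = 120.

120 minutes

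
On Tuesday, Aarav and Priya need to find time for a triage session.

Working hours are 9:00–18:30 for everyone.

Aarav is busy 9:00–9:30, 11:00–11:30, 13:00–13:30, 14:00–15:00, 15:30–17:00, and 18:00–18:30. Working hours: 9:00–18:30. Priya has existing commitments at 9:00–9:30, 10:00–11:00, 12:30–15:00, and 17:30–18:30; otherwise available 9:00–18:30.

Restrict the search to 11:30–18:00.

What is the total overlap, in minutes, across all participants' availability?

Aarav free within 09:00–18:30: 09:30–11:00, 11:30–13:00, 13:30–14:00, 15:00–15:30, 17:00–18:00.
Priya free within 09:00–18:30: 09:30–10:00, 11:00–12:30, 15:00–17:30.
Aarav ∩ Priya: 09:30–10:00, 11:30–12:30, 15:00–15:30, 17:00–17:30.
Restricted to 11:30–18:00: 11:30–12:30, 15:00–15:30, 17:00–17:30.
Total common minutes: 60 + 30 + 30 = 120.

120 minutes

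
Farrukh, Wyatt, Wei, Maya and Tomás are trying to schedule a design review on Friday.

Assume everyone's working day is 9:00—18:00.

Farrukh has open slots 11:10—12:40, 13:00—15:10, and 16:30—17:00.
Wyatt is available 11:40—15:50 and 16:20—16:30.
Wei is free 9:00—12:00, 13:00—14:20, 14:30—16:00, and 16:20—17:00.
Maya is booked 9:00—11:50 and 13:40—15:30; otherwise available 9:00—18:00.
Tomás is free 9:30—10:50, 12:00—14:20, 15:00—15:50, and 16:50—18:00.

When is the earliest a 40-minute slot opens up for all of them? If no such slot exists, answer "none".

Maya free within 09:00–18:00: 11:50–13:40, 15:30–18:00.
Farrukh ∩ Wyatt: 11:40–12:40, 13:00–15:10.
Farrukh ∩ Wyatt ∩ Wei: 11:40–12:00, 13:00–14:20, 14:30–15:10.
Farrukh ∩ Wyatt ∩ Wei ∩ Maya: 11:50–12:00, 13:00–13:40.
Farrukh ∩ Wyatt ∩ Wei ∩ Maya ∩ Tomás: 13:00–13:40.
Windows ≥ 40 min: 13:00–13:40.
Earliest such window starts at 13:00.

13:00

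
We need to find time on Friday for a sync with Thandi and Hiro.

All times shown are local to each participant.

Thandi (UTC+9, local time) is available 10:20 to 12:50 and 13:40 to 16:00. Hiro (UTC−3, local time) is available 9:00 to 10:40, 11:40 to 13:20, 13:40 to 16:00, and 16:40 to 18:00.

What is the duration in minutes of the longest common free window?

0 minutes

Thandi → UTC: 01:20–03:50, 04:40–07:00.
Hiro → UTC: 12:00–13:40, 14:40–16:20, 16:40–19:00, 19:40–21:00.
Thandi ∩ Hiro: (none).
No common window.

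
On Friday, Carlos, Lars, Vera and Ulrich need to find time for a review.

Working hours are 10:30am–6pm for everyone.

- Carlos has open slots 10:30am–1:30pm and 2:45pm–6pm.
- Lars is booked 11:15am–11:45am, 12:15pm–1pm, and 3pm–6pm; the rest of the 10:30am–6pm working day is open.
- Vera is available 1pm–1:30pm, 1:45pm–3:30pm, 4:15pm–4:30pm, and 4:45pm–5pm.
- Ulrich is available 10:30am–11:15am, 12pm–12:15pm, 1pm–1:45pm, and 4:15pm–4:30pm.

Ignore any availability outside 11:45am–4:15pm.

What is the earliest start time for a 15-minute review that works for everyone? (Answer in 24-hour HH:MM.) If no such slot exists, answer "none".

13:00

Lars free within 10:30–18:00: 10:30–11:15, 11:45–12:15, 13:00–15:00.
Carlos ∩ Lars: 10:30–11:15, 11:45–12:15, 13:00–13:30, 14:45–15:00.
Carlos ∩ Lars ∩ Vera: 13:00–13:30, 14:45–15:00.
Carlos ∩ Lars ∩ Vera ∩ Ulrich: 13:00–13:30.
Restricted to 11:45–16:15: 13:00–13:30.
Windows ≥ 15 min: 13:00–13:30.
Earliest such window starts at 13:00.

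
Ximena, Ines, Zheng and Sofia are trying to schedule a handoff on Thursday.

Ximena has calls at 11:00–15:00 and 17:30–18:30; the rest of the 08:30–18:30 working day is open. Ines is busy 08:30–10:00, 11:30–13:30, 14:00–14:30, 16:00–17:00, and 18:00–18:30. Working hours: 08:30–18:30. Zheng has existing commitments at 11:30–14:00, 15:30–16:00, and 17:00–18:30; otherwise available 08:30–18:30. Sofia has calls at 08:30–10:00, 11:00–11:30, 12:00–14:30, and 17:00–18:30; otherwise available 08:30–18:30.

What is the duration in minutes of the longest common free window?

Ximena free within 08:30–18:30: 08:30–11:00, 15:00–17:30.
Ines free within 08:30–18:30: 10:00–11:30, 13:30–14:00, 14:30–16:00, 17:00–18:00.
Zheng free within 08:30–18:30: 08:30–11:30, 14:00–15:30, 16:00–17:00.
Sofia free within 08:30–18:30: 10:00–11:00, 11:30–12:00, 14:30–17:00.
Ximena ∩ Ines: 10:00–11:00, 15:00–16:00, 17:00–17:30.
Ximena ∩ Ines ∩ Zheng: 10:00–11:00, 15:00–15:30.
Ximena ∩ Ines ∩ Zheng ∩ Sofia: 10:00–11:00, 15:00–15:30.
Common window lengths: 60, 30 min; longest is 60.

60 minutes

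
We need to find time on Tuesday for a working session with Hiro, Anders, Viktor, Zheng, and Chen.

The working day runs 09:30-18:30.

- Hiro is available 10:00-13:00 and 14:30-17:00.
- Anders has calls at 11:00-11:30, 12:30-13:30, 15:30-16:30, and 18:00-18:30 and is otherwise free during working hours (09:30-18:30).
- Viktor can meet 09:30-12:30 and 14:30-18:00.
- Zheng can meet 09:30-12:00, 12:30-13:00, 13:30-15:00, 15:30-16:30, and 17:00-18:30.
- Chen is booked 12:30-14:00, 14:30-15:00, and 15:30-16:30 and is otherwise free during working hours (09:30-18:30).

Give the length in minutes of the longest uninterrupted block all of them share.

60 minutes

Anders free within 09:30–18:30: 09:30–11:00, 11:30–12:30, 13:30–15:30, 16:30–18:00.
Chen free within 09:30–18:30: 09:30–12:30, 14:00–14:30, 15:00–15:30, 16:30–18:30.
Hiro ∩ Anders: 10:00–11:00, 11:30–12:30, 14:30–15:30, 16:30–17:00.
Hiro ∩ Anders ∩ Viktor: 10:00–11:00, 11:30–12:30, 14:30–15:30, 16:30–17:00.
Hiro ∩ Anders ∩ Viktor ∩ Zheng: 10:00–11:00, 11:30–12:00, 14:30–15:00.
Hiro ∩ Anders ∩ Viktor ∩ Zheng ∩ Chen: 10:00–11:00, 11:30–12:00.
Common window lengths: 60, 30 min; longest is 60.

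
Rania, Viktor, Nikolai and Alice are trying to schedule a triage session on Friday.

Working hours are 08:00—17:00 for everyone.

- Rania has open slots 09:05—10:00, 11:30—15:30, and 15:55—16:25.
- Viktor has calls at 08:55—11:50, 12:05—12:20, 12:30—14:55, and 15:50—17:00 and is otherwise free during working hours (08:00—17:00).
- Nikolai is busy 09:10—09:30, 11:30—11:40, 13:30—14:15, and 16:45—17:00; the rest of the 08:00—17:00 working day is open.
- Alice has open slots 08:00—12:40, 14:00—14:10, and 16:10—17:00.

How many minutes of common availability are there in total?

Viktor free within 08:00–17:00: 08:00–08:55, 11:50–12:05, 12:20–12:30, 14:55–15:50.
Nikolai free within 08:00–17:00: 08:00–09:10, 09:30–11:30, 11:40–13:30, 14:15–16:45.
Rania ∩ Viktor: 11:50–12:05, 12:20–12:30, 14:55–15:30.
Rania ∩ Viktor ∩ Nikolai: 11:50–12:05, 12:20–12:30, 14:55–15:30.
Rania ∩ Viktor ∩ Nikolai ∩ Alice: 11:50–12:05, 12:20–12:30.
Total common minutes: 15 + 10 = 25.

25 minutes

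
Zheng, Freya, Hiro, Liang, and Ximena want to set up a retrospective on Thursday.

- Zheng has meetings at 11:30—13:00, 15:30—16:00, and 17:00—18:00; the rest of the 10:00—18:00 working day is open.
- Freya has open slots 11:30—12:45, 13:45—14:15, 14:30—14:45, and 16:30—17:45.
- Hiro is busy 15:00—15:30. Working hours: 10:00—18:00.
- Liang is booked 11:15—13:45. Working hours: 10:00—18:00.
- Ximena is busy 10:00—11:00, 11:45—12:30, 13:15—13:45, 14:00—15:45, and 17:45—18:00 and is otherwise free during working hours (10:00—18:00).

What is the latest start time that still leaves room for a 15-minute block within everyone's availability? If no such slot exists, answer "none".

16:45

Zheng free within 10:00–18:00: 10:00–11:30, 13:00–15:30, 16:00–17:00.
Hiro free within 10:00–18:00: 10:00–15:00, 15:30–18:00.
Liang free within 10:00–18:00: 10:00–11:15, 13:45–18:00.
Ximena free within 10:00–18:00: 11:00–11:45, 12:30–13:15, 13:45–14:00, 15:45–17:45.
Zheng ∩ Freya: 13:45–14:15, 14:30–14:45, 16:30–17:00.
Zheng ∩ Freya ∩ Hiro: 13:45–14:15, 14:30–14:45, 16:30–17:00.
Zheng ∩ Freya ∩ Hiro ∩ Liang: 13:45–14:15, 14:30–14:45, 16:30–17:00.
Zheng ∩ Freya ∩ Hiro ∩ Liang ∩ Ximena: 13:45–14:00, 16:30–17:00.
Windows ≥ 15 min: 13:45–14:00, 16:30–17:00.
Latest start in the last window 16:30–17:00 is 17:00 − 15 min = 16:45.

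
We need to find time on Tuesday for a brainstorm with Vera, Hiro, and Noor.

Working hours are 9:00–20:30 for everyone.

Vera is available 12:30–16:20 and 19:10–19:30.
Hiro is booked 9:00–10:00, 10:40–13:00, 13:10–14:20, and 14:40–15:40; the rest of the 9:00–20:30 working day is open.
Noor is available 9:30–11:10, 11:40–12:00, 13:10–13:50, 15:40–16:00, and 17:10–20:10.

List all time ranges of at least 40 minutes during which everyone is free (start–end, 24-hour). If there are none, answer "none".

Hiro free within 09:00–20:30: 10:00–10:40, 13:00–13:10, 14:20–14:40, 15:40–20:30.
Vera ∩ Hiro: 13:00–13:10, 14:20–14:40, 15:40–16:20, 19:10–19:30.
Vera ∩ Hiro ∩ Noor: 15:40–16:00, 19:10–19:30.
Windows ≥ 40 min: (none).

none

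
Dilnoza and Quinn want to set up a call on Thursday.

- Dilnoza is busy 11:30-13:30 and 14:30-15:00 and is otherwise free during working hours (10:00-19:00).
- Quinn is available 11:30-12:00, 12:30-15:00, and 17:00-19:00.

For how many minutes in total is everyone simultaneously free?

180 minutes

Dilnoza free within 10:00–19:00: 10:00–11:30, 13:30–14:30, 15:00–19:00.
Dilnoza ∩ Quinn: 13:30–14:30, 17:00–19:00.
Total common minutes: 60 + 120 = 180.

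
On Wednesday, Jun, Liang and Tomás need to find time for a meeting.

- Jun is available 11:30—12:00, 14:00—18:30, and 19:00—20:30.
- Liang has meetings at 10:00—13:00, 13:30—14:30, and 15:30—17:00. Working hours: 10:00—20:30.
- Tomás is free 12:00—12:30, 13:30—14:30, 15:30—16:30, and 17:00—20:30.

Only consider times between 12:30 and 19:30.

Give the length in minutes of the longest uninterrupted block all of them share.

90 minutes

Liang free within 10:00–20:30: 13:00–13:30, 14:30–15:30, 17:00–20:30.
Jun ∩ Liang: 14:30–15:30, 17:00–18:30, 19:00–20:30.
Jun ∩ Liang ∩ Tomás: 17:00–18:30, 19:00–20:30.
Restricted to 12:30–19:30: 17:00–18:30, 19:00–19:30.
Common window lengths: 90, 30 min; longest is 90.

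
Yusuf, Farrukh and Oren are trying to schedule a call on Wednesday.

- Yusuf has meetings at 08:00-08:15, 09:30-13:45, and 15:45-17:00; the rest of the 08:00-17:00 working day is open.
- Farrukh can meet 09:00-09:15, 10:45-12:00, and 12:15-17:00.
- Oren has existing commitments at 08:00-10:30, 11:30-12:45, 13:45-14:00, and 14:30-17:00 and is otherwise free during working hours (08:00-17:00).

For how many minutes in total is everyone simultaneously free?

Yusuf free within 08:00–17:00: 08:15–09:30, 13:45–15:45.
Oren free within 08:00–17:00: 10:30–11:30, 12:45–13:45, 14:00–14:30.
Yusuf ∩ Farrukh: 09:00–09:15, 13:45–15:45.
Yusuf ∩ Farrukh ∩ Oren: 14:00–14:30.
Total common minutes: 30.

30 minutes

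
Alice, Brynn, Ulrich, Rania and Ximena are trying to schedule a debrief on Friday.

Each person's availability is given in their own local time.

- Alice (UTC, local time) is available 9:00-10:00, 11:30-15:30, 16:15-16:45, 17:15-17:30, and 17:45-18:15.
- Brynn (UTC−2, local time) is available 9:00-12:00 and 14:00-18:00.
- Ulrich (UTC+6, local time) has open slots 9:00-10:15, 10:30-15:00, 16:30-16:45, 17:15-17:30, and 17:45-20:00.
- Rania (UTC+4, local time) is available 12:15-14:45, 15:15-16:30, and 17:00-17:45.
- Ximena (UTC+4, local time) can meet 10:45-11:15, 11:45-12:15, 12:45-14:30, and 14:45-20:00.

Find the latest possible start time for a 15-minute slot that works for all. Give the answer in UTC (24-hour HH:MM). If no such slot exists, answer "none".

13:30

Alice → UTC: 09:00–10:00, 11:30–15:30, 16:15–16:45, 17:15–17:30, 17:45–18:15.
Brynn → UTC: 11:00–14:00, 16:00–20:00.
Ulrich → UTC: 03:00–04:15, 04:30–09:00, 10:30–10:45, 11:15–11:30, 11:45–14:00.
Rania → UTC: 08:15–10:45, 11:15–12:30, 13:00–13:45.
Ximena → UTC: 06:45–07:15, 07:45–08:15, 08:45–10:30, 10:45–16:00.
Alice ∩ Brynn: 11:30–14:00, 16:15–16:45, 17:15–17:30, 17:45–18:15.
Alice ∩ Brynn ∩ Ulrich: 11:45–14:00.
Alice ∩ Brynn ∩ Ulrich ∩ Rania: 11:45–12:30, 13:00–13:45.
Alice ∩ Brynn ∩ Ulrich ∩ Rania ∩ Ximena: 11:45–12:30, 13:00–13:45.
Windows ≥ 15 min: 11:45–12:30, 13:00–13:45.
Latest start in the last window 13:00–13:45 is 13:45 − 15 min = 13:30.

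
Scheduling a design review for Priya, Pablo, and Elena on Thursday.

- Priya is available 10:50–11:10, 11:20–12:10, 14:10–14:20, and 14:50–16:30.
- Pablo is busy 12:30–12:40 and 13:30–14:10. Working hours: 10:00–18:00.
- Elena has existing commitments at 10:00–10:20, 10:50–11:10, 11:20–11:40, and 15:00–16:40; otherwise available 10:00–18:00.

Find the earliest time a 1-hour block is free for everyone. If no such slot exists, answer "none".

none

Pablo free within 10:00–18:00: 10:00–12:30, 12:40–13:30, 14:10–18:00.
Elena free within 10:00–18:00: 10:20–10:50, 11:10–11:20, 11:40–15:00, 16:40–18:00.
Priya ∩ Pablo: 10:50–11:10, 11:20–12:10, 14:10–14:20, 14:50–16:30.
Priya ∩ Pablo ∩ Elena: 11:40–12:10, 14:10–14:20, 14:50–15:00.
Windows ≥ 60 min: (none).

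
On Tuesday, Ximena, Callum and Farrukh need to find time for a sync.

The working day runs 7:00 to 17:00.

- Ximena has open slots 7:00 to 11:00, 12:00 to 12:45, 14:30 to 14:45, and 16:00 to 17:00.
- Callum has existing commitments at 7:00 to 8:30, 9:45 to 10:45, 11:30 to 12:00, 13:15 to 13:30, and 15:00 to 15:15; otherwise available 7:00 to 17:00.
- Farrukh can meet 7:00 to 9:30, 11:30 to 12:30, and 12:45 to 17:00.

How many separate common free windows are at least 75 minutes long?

Callum free within 07:00–17:00: 08:30–09:45, 10:45–11:30, 12:00–13:15, 13:30–15:00, 15:15–17:00.
Ximena ∩ Callum: 08:30–09:45, 10:45–11:00, 12:00–12:45, 14:30–14:45, 16:00–17:00.
Ximena ∩ Callum ∩ Farrukh: 08:30–09:30, 12:00–12:30, 14:30–14:45, 16:00–17:00.
Windows ≥ 75 min: (none).
That's 0 windows.

0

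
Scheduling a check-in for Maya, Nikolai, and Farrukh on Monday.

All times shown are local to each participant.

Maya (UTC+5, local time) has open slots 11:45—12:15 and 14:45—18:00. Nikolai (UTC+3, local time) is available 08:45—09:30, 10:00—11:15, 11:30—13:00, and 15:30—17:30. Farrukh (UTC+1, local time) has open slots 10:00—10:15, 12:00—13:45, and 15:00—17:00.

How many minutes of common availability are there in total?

Maya → UTC: 06:45–07:15, 09:45–13:00.
Nikolai → UTC: 05:45–06:30, 07:00–08:15, 08:30–10:00, 12:30–14:30.
Farrukh → UTC: 09:00–09:15, 11:00–12:45, 14:00–16:00.
Maya ∩ Nikolai: 07:00–07:15, 09:45–10:00, 12:30–13:00.
Maya ∩ Nikolai ∩ Farrukh: 12:30–12:45.
Total common minutes: 15.

15 minutes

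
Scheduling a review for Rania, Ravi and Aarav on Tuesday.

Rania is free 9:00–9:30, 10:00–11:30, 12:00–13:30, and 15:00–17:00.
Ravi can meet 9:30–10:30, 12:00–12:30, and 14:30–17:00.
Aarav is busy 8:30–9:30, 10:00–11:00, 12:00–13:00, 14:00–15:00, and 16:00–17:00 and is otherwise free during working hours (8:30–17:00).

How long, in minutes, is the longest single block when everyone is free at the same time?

60 minutes

Aarav free within 08:30–17:00: 09:30–10:00, 11:00–12:00, 13:00–14:00, 15:00–16:00.
Rania ∩ Ravi: 10:00–10:30, 12:00–12:30, 15:00–17:00.
Rania ∩ Ravi ∩ Aarav: 15:00–16:00.
Single common window of 60 minutes.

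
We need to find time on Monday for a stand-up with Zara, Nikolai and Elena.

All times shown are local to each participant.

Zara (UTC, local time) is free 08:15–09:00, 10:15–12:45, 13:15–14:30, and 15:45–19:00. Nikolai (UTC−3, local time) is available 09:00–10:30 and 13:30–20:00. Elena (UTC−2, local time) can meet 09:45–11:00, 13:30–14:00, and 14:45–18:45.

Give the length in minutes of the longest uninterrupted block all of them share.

135 minutes

Zara → UTC: 08:15–09:00, 10:15–12:45, 13:15–14:30, 15:45–19:00.
Nikolai → UTC: 12:00–13:30, 16:30–23:00.
Elena → UTC: 11:45–13:00, 15:30–16:00, 16:45–20:45.
Zara ∩ Nikolai: 12:00–12:45, 13:15–13:30, 16:30–19:00.
Zara ∩ Nikolai ∩ Elena: 12:00–12:45, 16:45–19:00.
Common window lengths: 45, 135 min; longest is 135.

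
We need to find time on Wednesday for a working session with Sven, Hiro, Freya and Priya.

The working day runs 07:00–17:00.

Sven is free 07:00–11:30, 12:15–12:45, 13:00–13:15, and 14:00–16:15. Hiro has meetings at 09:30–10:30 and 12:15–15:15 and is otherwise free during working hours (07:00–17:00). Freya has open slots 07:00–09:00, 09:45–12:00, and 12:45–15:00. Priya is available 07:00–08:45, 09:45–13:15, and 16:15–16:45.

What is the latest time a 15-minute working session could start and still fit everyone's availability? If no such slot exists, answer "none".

Hiro free within 07:00–17:00: 07:00–09:30, 10:30–12:15, 15:15–17:00.
Sven ∩ Hiro: 07:00–09:30, 10:30–11:30, 15:15–16:15.
Sven ∩ Hiro ∩ Freya: 07:00–09:00, 10:30–11:30.
Sven ∩ Hiro ∩ Freya ∩ Priya: 07:00–08:45, 10:30–11:30.
Windows ≥ 15 min: 07:00–08:45, 10:30–11:30.
Latest start in the last window 10:30–11:30 is 11:30 − 15 min = 11:15.

11:15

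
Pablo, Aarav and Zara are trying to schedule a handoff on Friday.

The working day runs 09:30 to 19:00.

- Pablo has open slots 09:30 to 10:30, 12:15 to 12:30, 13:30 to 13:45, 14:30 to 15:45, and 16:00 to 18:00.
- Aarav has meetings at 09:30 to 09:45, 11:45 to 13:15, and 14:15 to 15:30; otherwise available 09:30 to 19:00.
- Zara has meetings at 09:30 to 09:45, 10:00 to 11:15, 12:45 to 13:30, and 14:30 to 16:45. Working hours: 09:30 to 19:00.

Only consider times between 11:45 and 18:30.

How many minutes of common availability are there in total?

90 minutes

Aarav free within 09:30–19:00: 09:45–11:45, 13:15–14:15, 15:30–19:00.
Zara free within 09:30–19:00: 09:45–10:00, 11:15–12:45, 13:30–14:30, 16:45–19:00.
Pablo ∩ Aarav: 09:45–10:30, 13:30–13:45, 15:30–15:45, 16:00–18:00.
Pablo ∩ Aarav ∩ Zara: 09:45–10:00, 13:30–13:45, 16:45–18:00.
Restricted to 11:45–18:30: 13:30–13:45, 16:45–18:00.
Total common minutes: 15 + 75 = 90.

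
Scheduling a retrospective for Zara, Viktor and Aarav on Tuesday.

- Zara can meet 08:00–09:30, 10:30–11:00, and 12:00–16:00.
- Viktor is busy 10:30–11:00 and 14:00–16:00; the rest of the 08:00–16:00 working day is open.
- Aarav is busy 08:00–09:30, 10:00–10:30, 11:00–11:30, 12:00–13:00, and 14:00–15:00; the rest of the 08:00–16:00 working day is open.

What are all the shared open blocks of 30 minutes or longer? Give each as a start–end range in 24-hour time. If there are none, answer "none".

Viktor free within 08:00–16:00: 08:00–10:30, 11:00–14:00.
Aarav free within 08:00–16:00: 09:30–10:00, 10:30–11:00, 11:30–12:00, 13:00–14:00, 15:00–16:00.
Zara ∩ Viktor: 08:00–09:30, 12:00–14:00.
Zara ∩ Viktor ∩ Aarav: 13:00–14:00.
Windows ≥ 30 min: 13:00–14:00.

13:00–14:00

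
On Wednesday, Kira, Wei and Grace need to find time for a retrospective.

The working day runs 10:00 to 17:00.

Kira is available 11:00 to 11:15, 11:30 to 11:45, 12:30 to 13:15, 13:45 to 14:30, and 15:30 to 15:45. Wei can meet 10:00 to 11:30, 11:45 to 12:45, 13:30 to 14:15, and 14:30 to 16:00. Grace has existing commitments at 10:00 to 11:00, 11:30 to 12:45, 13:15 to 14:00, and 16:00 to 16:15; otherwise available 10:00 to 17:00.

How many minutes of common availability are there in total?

45 minutes

Grace free within 10:00–17:00: 11:00–11:30, 12:45–13:15, 14:00–16:00, 16:15–17:00.
Kira ∩ Wei: 11:00–11:15, 12:30–12:45, 13:45–14:15, 15:30–15:45.
Kira ∩ Wei ∩ Grace: 11:00–11:15, 14:00–14:15, 15:30–15:45.
Total common minutes: 15 + 15 + 15 = 45.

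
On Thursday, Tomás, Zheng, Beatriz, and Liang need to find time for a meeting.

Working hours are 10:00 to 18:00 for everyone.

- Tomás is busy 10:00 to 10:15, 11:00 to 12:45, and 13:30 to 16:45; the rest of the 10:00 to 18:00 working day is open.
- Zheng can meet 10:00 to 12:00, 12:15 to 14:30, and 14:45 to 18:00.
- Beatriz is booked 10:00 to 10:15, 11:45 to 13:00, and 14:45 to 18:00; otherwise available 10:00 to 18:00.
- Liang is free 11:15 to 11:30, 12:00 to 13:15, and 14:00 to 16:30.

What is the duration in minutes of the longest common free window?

Tomás free within 10:00–18:00: 10:15–11:00, 12:45–13:30, 16:45–18:00.
Beatriz free within 10:00–18:00: 10:15–11:45, 13:00–14:45.
Tomás ∩ Zheng: 10:15–11:00, 12:45–13:30, 16:45–18:00.
Tomás ∩ Zheng ∩ Beatriz: 10:15–11:00, 13:00–13:30.
Tomás ∩ Zheng ∩ Beatriz ∩ Liang: 13:00–13:15.
Single common window of 15 minutes.

15 minutes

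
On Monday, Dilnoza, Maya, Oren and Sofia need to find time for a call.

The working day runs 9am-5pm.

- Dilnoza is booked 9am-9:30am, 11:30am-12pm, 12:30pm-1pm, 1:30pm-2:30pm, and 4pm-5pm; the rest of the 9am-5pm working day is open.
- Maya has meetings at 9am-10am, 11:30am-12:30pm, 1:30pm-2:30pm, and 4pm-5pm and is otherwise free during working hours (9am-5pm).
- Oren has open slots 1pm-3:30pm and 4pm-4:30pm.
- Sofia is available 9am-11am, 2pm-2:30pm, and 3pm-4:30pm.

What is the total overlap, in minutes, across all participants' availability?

30 minutes

Dilnoza free within 09:00–17:00: 09:30–11:30, 12:00–12:30, 13:00–13:30, 14:30–16:00.
Maya free within 09:00–17:00: 10:00–11:30, 12:30–13:30, 14:30–16:00.
Dilnoza ∩ Maya: 10:00–11:30, 13:00–13:30, 14:30–16:00.
Dilnoza ∩ Maya ∩ Oren: 13:00–13:30, 14:30–15:30.
Dilnoza ∩ Maya ∩ Oren ∩ Sofia: 15:00–15:30.
Total common minutes: 30.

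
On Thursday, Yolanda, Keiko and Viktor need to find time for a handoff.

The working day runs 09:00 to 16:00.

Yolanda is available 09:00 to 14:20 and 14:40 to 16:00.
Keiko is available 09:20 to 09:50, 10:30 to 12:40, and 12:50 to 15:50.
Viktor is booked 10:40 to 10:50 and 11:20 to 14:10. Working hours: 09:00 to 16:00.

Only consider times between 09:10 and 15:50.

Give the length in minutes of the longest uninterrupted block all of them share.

Viktor free within 09:00–16:00: 09:00–10:40, 10:50–11:20, 14:10–16:00.
Yolanda ∩ Keiko: 09:20–09:50, 10:30–12:40, 12:50–14:20, 14:40–15:50.
Yolanda ∩ Keiko ∩ Viktor: 09:20–09:50, 10:30–10:40, 10:50–11:20, 14:10–14:20, 14:40–15:50.
Restricted to 09:10–15:50: 09:20–09:50, 10:30–10:40, 10:50–11:20, 14:10–14:20, 14:40–15:50.
Common window lengths: 30, 10, 30, 10, 70 min; longest is 70.

70 minutes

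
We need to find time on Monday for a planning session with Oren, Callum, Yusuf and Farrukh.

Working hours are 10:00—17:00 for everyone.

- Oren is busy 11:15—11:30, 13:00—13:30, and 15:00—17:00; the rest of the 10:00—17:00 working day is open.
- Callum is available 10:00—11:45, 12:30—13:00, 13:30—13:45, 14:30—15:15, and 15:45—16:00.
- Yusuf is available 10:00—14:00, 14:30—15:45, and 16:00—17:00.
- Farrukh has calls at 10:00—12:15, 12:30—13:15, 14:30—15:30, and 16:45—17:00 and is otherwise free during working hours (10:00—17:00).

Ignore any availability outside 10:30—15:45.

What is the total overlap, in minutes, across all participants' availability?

15 minutes

Oren free within 10:00–17:00: 10:00–11:15, 11:30–13:00, 13:30–15:00.
Farrukh free within 10:00–17:00: 12:15–12:30, 13:15–14:30, 15:30–16:45.
Oren ∩ Callum: 10:00–11:15, 11:30–11:45, 12:30–13:00, 13:30–13:45, 14:30–15:00.
Oren ∩ Callum ∩ Yusuf: 10:00–11:15, 11:30–11:45, 12:30–13:00, 13:30–13:45, 14:30–15:00.
Oren ∩ Callum ∩ Yusuf ∩ Farrukh: 13:30–13:45.
Restricted to 10:30–15:45: 13:30–13:45.
Total common minutes: 15.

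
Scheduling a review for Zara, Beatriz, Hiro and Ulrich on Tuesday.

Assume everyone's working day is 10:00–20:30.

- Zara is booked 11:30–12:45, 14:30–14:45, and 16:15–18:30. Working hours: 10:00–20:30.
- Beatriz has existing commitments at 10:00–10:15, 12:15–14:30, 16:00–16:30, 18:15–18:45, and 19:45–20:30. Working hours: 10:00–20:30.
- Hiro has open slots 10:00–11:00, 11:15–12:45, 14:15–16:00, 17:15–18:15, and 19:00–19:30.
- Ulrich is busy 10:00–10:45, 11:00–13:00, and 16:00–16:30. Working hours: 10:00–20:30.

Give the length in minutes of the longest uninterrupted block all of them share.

75 minutes

Zara free within 10:00–20:30: 10:00–11:30, 12:45–14:30, 14:45–16:15, 18:30–20:30.
Beatriz free within 10:00–20:30: 10:15–12:15, 14:30–16:00, 16:30–18:15, 18:45–19:45.
Ulrich free within 10:00–20:30: 10:45–11:00, 13:00–16:00, 16:30–20:30.
Zara ∩ Beatriz: 10:15–11:30, 14:45–16:00, 18:45–19:45.
Zara ∩ Beatriz ∩ Hiro: 10:15–11:00, 11:15–11:30, 14:45–16:00, 19:00–19:30.
Zara ∩ Beatriz ∩ Hiro ∩ Ulrich: 10:45–11:00, 14:45–16:00, 19:00–19:30.
Common window lengths: 15, 75, 30 min; longest is 75.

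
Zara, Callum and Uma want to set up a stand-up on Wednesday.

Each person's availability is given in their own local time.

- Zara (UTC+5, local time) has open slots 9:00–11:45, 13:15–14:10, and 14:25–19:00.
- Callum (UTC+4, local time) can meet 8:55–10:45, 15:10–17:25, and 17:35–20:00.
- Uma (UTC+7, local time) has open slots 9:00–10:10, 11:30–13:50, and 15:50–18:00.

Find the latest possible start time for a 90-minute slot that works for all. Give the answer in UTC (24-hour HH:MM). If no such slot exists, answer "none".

Zara → UTC: 04:00–06:45, 08:15–09:10, 09:25–14:00.
Callum → UTC: 04:55–06:45, 11:10–13:25, 13:35–16:00.
Uma → UTC: 02:00–03:10, 04:30–06:50, 08:50–11:00.
Zara ∩ Callum: 04:55–06:45, 11:10–13:25, 13:35–14:00.
Zara ∩ Callum ∩ Uma: 04:55–06:45.
Windows ≥ 90 min: 04:55–06:45.
Latest start in the last window 04:55–06:45 is 06:45 − 90 min = 05:15.

05:15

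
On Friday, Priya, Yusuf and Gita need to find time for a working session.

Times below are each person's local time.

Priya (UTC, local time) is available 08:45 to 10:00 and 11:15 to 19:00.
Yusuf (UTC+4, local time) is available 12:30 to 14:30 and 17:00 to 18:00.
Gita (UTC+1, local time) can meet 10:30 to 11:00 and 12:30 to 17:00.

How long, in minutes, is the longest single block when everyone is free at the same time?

Priya → UTC: 08:45–10:00, 11:15–19:00.
Yusuf → UTC: 08:30–10:30, 13:00–14:00.
Gita → UTC: 09:30–10:00, 11:30–16:00.
Priya ∩ Yusuf: 08:45–10:00, 13:00–14:00.
Priya ∩ Yusuf ∩ Gita: 09:30–10:00, 13:00–14:00.
Common window lengths: 30, 60 min; longest is 60.

60 minutes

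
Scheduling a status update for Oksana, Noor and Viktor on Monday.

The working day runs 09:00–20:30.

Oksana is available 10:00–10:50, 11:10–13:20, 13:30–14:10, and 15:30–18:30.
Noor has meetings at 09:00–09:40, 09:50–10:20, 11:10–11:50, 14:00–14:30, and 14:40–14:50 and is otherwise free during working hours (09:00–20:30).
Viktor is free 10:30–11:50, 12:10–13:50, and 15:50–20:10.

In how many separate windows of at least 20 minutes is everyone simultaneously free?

4

Noor free within 09:00–20:30: 09:40–09:50, 10:20–11:10, 11:50–14:00, 14:30–14:40, 14:50–20:30.
Oksana ∩ Noor: 10:20–10:50, 11:50–13:20, 13:30–14:00, 15:30–18:30.
Oksana ∩ Noor ∩ Viktor: 10:30–10:50, 12:10–13:20, 13:30–13:50, 15:50–18:30.
Windows ≥ 20 min: 10:30–10:50, 12:10–13:20, 13:30–13:50, 15:50–18:30.
That's 4 windows.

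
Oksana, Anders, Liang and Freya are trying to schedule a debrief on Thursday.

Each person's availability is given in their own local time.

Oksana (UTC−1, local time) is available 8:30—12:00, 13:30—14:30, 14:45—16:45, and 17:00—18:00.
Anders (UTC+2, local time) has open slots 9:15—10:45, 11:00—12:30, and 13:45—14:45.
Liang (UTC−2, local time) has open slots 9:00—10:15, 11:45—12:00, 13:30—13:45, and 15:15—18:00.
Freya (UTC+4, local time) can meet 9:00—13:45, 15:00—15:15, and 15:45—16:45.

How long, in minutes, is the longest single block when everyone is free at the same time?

30 minutes

Oksana → UTC: 09:30–13:00, 14:30–15:30, 15:45–17:45, 18:00–19:00.
Anders → UTC: 07:15–08:45, 09:00–10:30, 11:45–12:45.
Liang → UTC: 11:00–12:15, 13:45–14:00, 15:30–15:45, 17:15–20:00.
Freya → UTC: 05:00–09:45, 11:00–11:15, 11:45–12:45.
Oksana ∩ Anders: 09:30–10:30, 11:45–12:45.
Oksana ∩ Anders ∩ Liang: 11:45–12:15.
Oksana ∩ Anders ∩ Liang ∩ Freya: 11:45–12:15.
Single common window of 30 minutes.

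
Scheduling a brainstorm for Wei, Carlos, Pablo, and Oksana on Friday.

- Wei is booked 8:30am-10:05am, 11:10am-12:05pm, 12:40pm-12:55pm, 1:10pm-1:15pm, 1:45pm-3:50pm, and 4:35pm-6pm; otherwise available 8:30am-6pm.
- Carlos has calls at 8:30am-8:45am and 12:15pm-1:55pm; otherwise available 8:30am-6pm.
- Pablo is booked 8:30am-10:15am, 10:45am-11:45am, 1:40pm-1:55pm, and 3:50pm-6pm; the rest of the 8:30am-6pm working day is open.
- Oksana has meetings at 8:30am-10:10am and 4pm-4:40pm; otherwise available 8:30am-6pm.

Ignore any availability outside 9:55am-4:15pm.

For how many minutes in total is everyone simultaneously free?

Wei free within 08:30–18:00: 10:05–11:10, 12:05–12:40, 12:55–13:10, 13:15–13:45, 15:50–16:35.
Carlos free within 08:30–18:00: 08:45–12:15, 13:55–18:00.
Pablo free within 08:30–18:00: 10:15–10:45, 11:45–13:40, 13:55–15:50.
Oksana free within 08:30–18:00: 10:10–16:00, 16:40–18:00.
Wei ∩ Carlos: 10:05–11:10, 12:05–12:15, 15:50–16:35.
Wei ∩ Carlos ∩ Pablo: 10:15–10:45, 12:05–12:15.
Wei ∩ Carlos ∩ Pablo ∩ Oksana: 10:15–10:45, 12:05–12:15.
Restricted to 09:55–16:15: 10:15–10:45, 12:05–12:15.
Total common minutes: 30 + 10 = 40.

40 minutes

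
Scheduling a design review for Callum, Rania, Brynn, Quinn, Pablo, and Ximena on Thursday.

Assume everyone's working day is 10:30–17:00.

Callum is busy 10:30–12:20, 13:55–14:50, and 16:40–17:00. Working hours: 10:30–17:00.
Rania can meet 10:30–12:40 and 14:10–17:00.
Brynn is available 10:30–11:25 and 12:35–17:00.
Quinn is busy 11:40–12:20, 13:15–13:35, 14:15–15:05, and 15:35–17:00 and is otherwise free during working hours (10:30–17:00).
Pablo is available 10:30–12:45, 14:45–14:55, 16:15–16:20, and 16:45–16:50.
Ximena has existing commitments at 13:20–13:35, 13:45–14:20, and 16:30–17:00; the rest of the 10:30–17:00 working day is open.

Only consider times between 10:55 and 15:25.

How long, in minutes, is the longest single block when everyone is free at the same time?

Callum free within 10:30–17:00: 12:20–13:55, 14:50–16:40.
Quinn free within 10:30–17:00: 10:30–11:40, 12:20–13:15, 13:35–14:15, 15:05–15:35.
Ximena free within 10:30–17:00: 10:30–13:20, 13:35–13:45, 14:20–16:30.
Callum ∩ Rania: 12:20–12:40, 14:50–16:40.
Callum ∩ Rania ∩ Brynn: 12:35–12:40, 14:50–16:40.
Callum ∩ Rania ∩ Brynn ∩ Quinn: 12:35–12:40, 15:05–15:35.
Callum ∩ Rania ∩ Brynn ∩ Quinn ∩ Pablo: 12:35–12:40.
Callum ∩ Rania ∩ Brynn ∩ Quinn ∩ Pablo ∩ Ximena: 12:35–12:40.
Restricted to 10:55–15:25: 12:35–12:40.
Single common window of 5 minutes.

5 minutes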